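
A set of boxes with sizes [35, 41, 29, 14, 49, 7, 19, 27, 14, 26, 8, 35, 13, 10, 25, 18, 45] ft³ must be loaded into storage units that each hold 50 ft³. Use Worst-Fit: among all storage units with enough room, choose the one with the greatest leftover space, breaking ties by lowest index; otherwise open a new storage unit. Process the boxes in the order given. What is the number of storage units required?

10 storage units

35 ft³ → storage unit 1 (remaining 15 ft³)
41 ft³ → storage unit 2 (remaining 9 ft³)
29 ft³ → storage unit 3 (remaining 21 ft³)
14 ft³ → storage unit 3 (remaining 7 ft³)
49 ft³ → storage unit 4 (remaining 1 ft³)
7 ft³ → storage unit 1 (remaining 8 ft³)
19 ft³ → storage unit 5 (remaining 31 ft³)
27 ft³ → storage unit 5 (remaining 4 ft³)
14 ft³ → storage unit 6 (remaining 36 ft³)
26 ft³ → storage unit 6 (remaining 10 ft³)
8 ft³ → storage unit 6 (remaining 2 ft³)
35 ft³ → storage unit 7 (remaining 15 ft³)
13 ft³ → storage unit 7 (remaining 2 ft³)
10 ft³ → storage unit 8 (remaining 40 ft³)
25 ft³ → storage unit 8 (remaining 15 ft³)
18 ft³ → storage unit 9 (remaining 32 ft³)
45 ft³ → storage unit 10 (remaining 5 ft³)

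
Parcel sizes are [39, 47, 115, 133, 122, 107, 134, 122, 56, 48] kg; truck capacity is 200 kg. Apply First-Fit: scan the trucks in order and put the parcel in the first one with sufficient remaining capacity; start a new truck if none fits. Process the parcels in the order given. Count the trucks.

6

truck 1: place 39 kg, 161 kg left
truck 1: place 47 kg, 114 kg left
truck 2: place 115 kg, 85 kg left
truck 3: place 133 kg, 67 kg left
truck 4: place 122 kg, 78 kg left
truck 1: place 107 kg, 7 kg left
truck 5: place 134 kg, 66 kg left
truck 6: place 122 kg, 78 kg left
truck 2: place 56 kg, 29 kg left
truck 3: place 48 kg, 19 kg left
Final trucks: [39,47,107] [115,56] [133,48] [122] [134] [122].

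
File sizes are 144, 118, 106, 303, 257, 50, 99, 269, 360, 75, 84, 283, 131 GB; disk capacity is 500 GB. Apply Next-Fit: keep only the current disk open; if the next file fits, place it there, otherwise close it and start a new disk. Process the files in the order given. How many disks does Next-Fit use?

6

Put 144 GB in disk 1; 356 GB remain.
Put 118 GB in disk 1; 238 GB remain.
Put 106 GB in disk 1; 132 GB remain.
Put 303 GB in disk 2; 197 GB remain.
Put 257 GB in disk 3; 243 GB remain.
Put 50 GB in disk 3; 193 GB remain.
Put 99 GB in disk 3; 94 GB remain.
Put 269 GB in disk 4; 231 GB remain.
Put 360 GB in disk 5; 140 GB remain.
Put 75 GB in disk 5; 65 GB remain.
Put 84 GB in disk 6; 416 GB remain.
Put 283 GB in disk 6; 133 GB remain.
Put 131 GB in disk 6; 2 GB remain.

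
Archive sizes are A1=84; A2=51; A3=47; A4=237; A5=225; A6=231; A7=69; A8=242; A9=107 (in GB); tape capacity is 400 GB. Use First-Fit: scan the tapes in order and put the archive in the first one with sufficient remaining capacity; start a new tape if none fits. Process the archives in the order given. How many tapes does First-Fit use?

5 tapes

tape 1: place A1 (84 GB), 316 GB left
tape 1: place A2 (51 GB), 265 GB left
tape 1: place A3 (47 GB), 218 GB left
tape 2: place A4 (237 GB), 163 GB left
tape 3: place A5 (225 GB), 175 GB left
tape 4: place A6 (231 GB), 169 GB left
tape 1: place A7 (69 GB), 149 GB left
tape 5: place A8 (242 GB), 158 GB left
tape 1: place A9 (107 GB), 42 GB left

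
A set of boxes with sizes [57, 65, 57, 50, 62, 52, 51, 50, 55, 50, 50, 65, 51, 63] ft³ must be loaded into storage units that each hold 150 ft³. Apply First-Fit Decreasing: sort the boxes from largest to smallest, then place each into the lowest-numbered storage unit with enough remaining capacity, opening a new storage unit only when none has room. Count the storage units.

Sorted descending: 65, 65, 63, 62, 57, 57, 55, 52, 51, 51, 50, 50, 50, 50.
storage unit 1: place 65 ft³, 85 ft³ left
storage unit 1: place 65 ft³, 20 ft³ left
storage unit 2: place 63 ft³, 87 ft³ left
storage unit 2: place 62 ft³, 25 ft³ left
storage unit 3: place 57 ft³, 93 ft³ left
storage unit 3: place 57 ft³, 36 ft³ left
storage unit 4: place 55 ft³, 95 ft³ left
storage unit 4: place 52 ft³, 43 ft³ left
storage unit 5: place 51 ft³, 99 ft³ left
storage unit 5: place 51 ft³, 48 ft³ left
storage unit 6: place 50 ft³, 100 ft³ left
storage unit 6: place 50 ft³, 50 ft³ left
storage unit 6: place 50 ft³, 0 ft³ left
storage unit 7: place 50 ft³, 100 ft³ left
Final storage units: [65,65] [63,62] [57,57] [55,52] [51,51] [50,50,50] [50].

7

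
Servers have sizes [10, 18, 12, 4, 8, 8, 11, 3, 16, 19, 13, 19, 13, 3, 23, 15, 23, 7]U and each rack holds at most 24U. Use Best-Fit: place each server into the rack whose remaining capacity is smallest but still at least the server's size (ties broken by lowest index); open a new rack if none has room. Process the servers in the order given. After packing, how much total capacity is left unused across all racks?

rack 1: place 10U, 14U left
rack 2: place 18U, 6U left
rack 1: place 12U, 2U left
rack 2: place 4U, 2U left
rack 3: place 8U, 16U left
rack 3: place 8U, 8U left
rack 4: place 11U, 13U left
rack 3: place 3U, 5U left
rack 5: place 16U, 8U left
rack 6: place 19U, 5U left
rack 4: place 13U, 0U left
rack 7: place 19U, 5U left
rack 8: place 13U, 11U left
rack 3: place 3U, 2U left
rack 9: place 23U, 1U left
rack 10: place 15U, 9U left
rack 11: place 23U, 1U left
rack 5: place 7U, 1U left
11 racks × 24U = 264U; used 225U; unused 39U.

39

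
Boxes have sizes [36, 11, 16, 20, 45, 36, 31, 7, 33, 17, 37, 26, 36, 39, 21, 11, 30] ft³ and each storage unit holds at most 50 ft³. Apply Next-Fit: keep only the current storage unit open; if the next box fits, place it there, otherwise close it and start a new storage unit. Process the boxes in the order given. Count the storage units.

Put 36 ft³ in storage unit 1; 14 ft³ remain.
Put 11 ft³ in storage unit 1; 3 ft³ remain.
Put 16 ft³ in storage unit 2; 34 ft³ remain.
Put 20 ft³ in storage unit 2; 14 ft³ remain.
Put 45 ft³ in storage unit 3; 5 ft³ remain.
Put 36 ft³ in storage unit 4; 14 ft³ remain.
Put 31 ft³ in storage unit 5; 19 ft³ remain.
Put 7 ft³ in storage unit 5; 12 ft³ remain.
Put 33 ft³ in storage unit 6; 17 ft³ remain.
Put 17 ft³ in storage unit 6; 0 ft³ remain.
Put 37 ft³ in storage unit 7; 13 ft³ remain.
Put 26 ft³ in storage unit 8; 24 ft³ remain.
Put 36 ft³ in storage unit 9; 14 ft³ remain.
Put 39 ft³ in storage unit 10; 11 ft³ remain.
Put 21 ft³ in storage unit 11; 29 ft³ remain.
Put 11 ft³ in storage unit 11; 18 ft³ remain.
Put 30 ft³ in storage unit 12; 20 ft³ remain.
Final storage units: [36,11] [16,20] [45] [36] [31,7] [33,17] [37] [26] [36] [39] [21,11] [30].

12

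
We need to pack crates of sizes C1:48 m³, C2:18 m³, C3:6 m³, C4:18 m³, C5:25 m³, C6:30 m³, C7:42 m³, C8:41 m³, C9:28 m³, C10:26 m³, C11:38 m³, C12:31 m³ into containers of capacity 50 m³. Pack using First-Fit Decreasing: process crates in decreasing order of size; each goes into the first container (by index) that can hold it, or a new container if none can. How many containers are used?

Sorted descending: 48, 42, 41, 38, 31, 30, 28, 26, 25, 18, 18, 6.
48 m³ → container 1 (remaining 2 m³)
42 m³ → container 2 (remaining 8 m³)
41 m³ → container 3 (remaining 9 m³)
38 m³ → container 4 (remaining 12 m³)
31 m³ → container 5 (remaining 19 m³)
30 m³ → container 6 (remaining 20 m³)
28 m³ → container 7 (remaining 22 m³)
26 m³ → container 8 (remaining 24 m³)
25 m³ → container 9 (remaining 25 m³)
18 m³ → container 5 (remaining 1 m³)
18 m³ → container 6 (remaining 2 m³)
6 m³ → container 2 (remaining 2 m³)

9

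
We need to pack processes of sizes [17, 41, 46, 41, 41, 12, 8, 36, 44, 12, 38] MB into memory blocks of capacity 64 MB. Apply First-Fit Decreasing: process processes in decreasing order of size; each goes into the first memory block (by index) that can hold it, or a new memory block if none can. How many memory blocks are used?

Sorted descending: 46, 44, 41, 41, 41, 38, 36, 17, 12, 12, 8.
46 MB → memory block 1 (remaining 18 MB)
44 MB → memory block 2 (remaining 20 MB)
41 MB → memory block 3 (remaining 23 MB)
41 MB → memory block 4 (remaining 23 MB)
41 MB → memory block 5 (remaining 23 MB)
38 MB → memory block 6 (remaining 26 MB)
36 MB → memory block 7 (remaining 28 MB)
17 MB → memory block 1 (remaining 1 MB)
12 MB → memory block 2 (remaining 8 MB)
12 MB → memory block 3 (remaining 11 MB)
8 MB → memory block 2 (remaining 0 MB)
Final memory blocks: [46,17] [44,12,8] [41,12] [41] [41] [38] [36].

7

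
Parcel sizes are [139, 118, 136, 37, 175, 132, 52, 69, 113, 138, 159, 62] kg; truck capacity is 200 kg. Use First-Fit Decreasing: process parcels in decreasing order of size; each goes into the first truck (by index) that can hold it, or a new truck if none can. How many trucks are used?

Sorted descending: 175, 159, 139, 138, 136, 132, 118, 113, 69, 62, 52, 37.
Put 175 kg in truck 1; 25 kg remain.
Put 159 kg in truck 2; 41 kg remain.
Put 139 kg in truck 3; 61 kg remain.
Put 138 kg in truck 4; 62 kg remain.
Put 136 kg in truck 5; 64 kg remain.
Put 132 kg in truck 6; 68 kg remain.
Put 118 kg in truck 7; 82 kg remain.
Put 113 kg in truck 8; 87 kg remain.
Put 69 kg in truck 7; 13 kg remain.
Put 62 kg in truck 4; 0 kg remain.
Put 52 kg in truck 3; 9 kg remain.
Put 37 kg in truck 2; 4 kg remain.

8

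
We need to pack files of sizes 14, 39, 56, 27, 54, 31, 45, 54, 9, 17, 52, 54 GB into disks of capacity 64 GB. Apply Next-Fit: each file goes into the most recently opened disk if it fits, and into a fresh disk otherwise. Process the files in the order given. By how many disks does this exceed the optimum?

2

Next-Fit: [14,39] [56] [27] [54] [31] [45] [54,9] [17] [52] [54] → 10 disks.
Total size 452 GB; any packing needs at least ⌈452/64⌉ = 8 disks.
An optimal packing achieves that bound: [56] [54,9] [54] [54] [52] [45,17] [39,14] [31,27] → 8 disks.
Excess: 10 − 8 = 2.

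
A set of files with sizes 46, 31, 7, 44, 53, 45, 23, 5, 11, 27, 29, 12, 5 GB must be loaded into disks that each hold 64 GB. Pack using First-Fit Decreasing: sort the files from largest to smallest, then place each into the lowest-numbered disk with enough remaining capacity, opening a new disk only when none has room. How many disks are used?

6 disks

Sorted descending: 53, 46, 45, 44, 31, 29, 27, 23, 12, 11, 7, 5, 5.
disk 1: place 53 GB, 11 GB left
disk 2: place 46 GB, 18 GB left
disk 3: place 45 GB, 19 GB left
disk 4: place 44 GB, 20 GB left
disk 5: place 31 GB, 33 GB left
disk 5: place 29 GB, 4 GB left
disk 6: place 27 GB, 37 GB left
disk 6: place 23 GB, 14 GB left
disk 2: place 12 GB, 6 GB left
disk 1: place 11 GB, 0 GB left
disk 3: place 7 GB, 12 GB left
disk 2: place 5 GB, 1 GB left
disk 3: place 5 GB, 7 GB left
Final disks: [53,11] [46,12,5] [45,7,5] [44] [31,29] [27,23].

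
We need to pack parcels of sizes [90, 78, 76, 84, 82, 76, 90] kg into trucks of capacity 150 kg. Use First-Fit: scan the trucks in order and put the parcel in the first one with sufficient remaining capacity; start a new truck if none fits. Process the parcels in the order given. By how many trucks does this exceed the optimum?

0

First-Fit: [90] [78] [76] [84] [82] [76] [90] → 7 trucks.
7 parcels exceed 75 kg (half the capacity), and no two of those can share a truck, so at least 7 trucks are needed.
So 7 is already optimal.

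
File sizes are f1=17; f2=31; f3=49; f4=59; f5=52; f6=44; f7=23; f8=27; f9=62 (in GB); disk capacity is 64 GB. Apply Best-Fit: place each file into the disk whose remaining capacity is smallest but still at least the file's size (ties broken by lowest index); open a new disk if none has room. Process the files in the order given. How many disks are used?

f1 (17 GB) → disk 1 (remaining 47 GB)
f2 (31 GB) → disk 1 (remaining 16 GB)
f3 (49 GB) → disk 2 (remaining 15 GB)
f4 (59 GB) → disk 3 (remaining 5 GB)
f5 (52 GB) → disk 4 (remaining 12 GB)
f6 (44 GB) → disk 5 (remaining 20 GB)
f7 (23 GB) → disk 6 (remaining 41 GB)
f8 (27 GB) → disk 6 (remaining 14 GB)
f9 (62 GB) → disk 7 (remaining 2 GB)
Final disks: [17,31] [49] [59] [52] [44] [23,27] [62].

7 disks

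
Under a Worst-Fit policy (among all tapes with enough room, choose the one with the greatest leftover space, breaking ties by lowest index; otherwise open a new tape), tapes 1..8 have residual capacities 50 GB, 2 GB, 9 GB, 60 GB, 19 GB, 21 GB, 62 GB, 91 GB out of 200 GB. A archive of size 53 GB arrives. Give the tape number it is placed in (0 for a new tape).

Tapes with room: tape 4 (60 GB), tape 7 (62 GB), tape 8 (91 GB).
Most room is tape 8 with 91 GB free.

8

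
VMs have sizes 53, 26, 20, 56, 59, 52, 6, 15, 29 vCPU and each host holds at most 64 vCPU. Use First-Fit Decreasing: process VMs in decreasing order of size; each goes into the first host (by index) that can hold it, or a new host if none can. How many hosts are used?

6

Sorted descending: 59, 56, 53, 52, 29, 26, 20, 15, 6.
Put 59 vCPU in host 1; 5 vCPU remain.
Put 56 vCPU in host 2; 8 vCPU remain.
Put 53 vCPU in host 3; 11 vCPU remain.
Put 52 vCPU in host 4; 12 vCPU remain.
Put 29 vCPU in host 5; 35 vCPU remain.
Put 26 vCPU in host 5; 9 vCPU remain.
Put 20 vCPU in host 6; 44 vCPU remain.
Put 15 vCPU in host 6; 29 vCPU remain.
Put 6 vCPU in host 2; 2 vCPU remain.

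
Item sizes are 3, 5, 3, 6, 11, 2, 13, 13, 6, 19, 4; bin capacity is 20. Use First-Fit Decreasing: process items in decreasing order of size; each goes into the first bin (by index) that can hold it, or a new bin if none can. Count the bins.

Sorted descending: 19, 13, 13, 11, 6, 6, 5, 4, 3, 3, 2.
bin 1: place 19, 1 left
bin 2: place 13, 7 left
bin 3: place 13, 7 left
bin 4: place 11, 9 left
bin 2: place 6, 1 left
bin 3: place 6, 1 left
bin 4: place 5, 4 left
bin 4: place 4, 0 left
bin 5: place 3, 17 left
bin 5: place 3, 14 left
bin 5: place 2, 12 left
Final bins: [19] [13,6] [13,6] [11,5,4] [3,3,2].

5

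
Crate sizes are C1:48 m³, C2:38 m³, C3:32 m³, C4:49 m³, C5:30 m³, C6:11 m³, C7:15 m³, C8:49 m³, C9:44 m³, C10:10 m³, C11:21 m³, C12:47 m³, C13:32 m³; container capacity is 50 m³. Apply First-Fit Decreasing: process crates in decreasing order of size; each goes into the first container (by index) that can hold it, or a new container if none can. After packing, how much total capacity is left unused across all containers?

74

Sorted descending: 49, 49, 48, 47, 44, 38, 32, 32, 30, 21, 15, 11, 10.
Put 49 m³ in container 1; 1 m³ remain.
Put 49 m³ in container 2; 1 m³ remain.
Put 48 m³ in container 3; 2 m³ remain.
Put 47 m³ in container 4; 3 m³ remain.
Put 44 m³ in container 5; 6 m³ remain.
Put 38 m³ in container 6; 12 m³ remain.
Put 32 m³ in container 7; 18 m³ remain.
Put 32 m³ in container 8; 18 m³ remain.
Put 30 m³ in container 9; 20 m³ remain.
Put 21 m³ in container 10; 29 m³ remain.
Put 15 m³ in container 7; 3 m³ remain.
Put 11 m³ in container 6; 1 m³ remain.
Put 10 m³ in container 8; 8 m³ remain.
10 containers × 50 m³ = 500 m³; used 426 m³; unused 74 m³.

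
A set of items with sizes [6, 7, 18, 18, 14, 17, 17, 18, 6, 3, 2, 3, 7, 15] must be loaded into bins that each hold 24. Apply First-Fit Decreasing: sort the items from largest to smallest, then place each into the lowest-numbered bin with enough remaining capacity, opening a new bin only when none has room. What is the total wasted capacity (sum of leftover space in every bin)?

17

Sorted descending: 18, 18, 18, 17, 17, 15, 14, 7, 7, 6, 6, 3, 3, 2.
bin 1: place 18, 6 left
bin 2: place 18, 6 left
bin 3: place 18, 6 left
bin 4: place 17, 7 left
bin 5: place 17, 7 left
bin 6: place 15, 9 left
bin 7: place 14, 10 left
bin 4: place 7, 0 left
bin 5: place 7, 0 left
bin 1: place 6, 0 left
bin 2: place 6, 0 left
bin 3: place 3, 3 left
bin 3: place 3, 0 left
bin 6: place 2, 7 left
7 bins × 24 = 168; used 151; unused 17.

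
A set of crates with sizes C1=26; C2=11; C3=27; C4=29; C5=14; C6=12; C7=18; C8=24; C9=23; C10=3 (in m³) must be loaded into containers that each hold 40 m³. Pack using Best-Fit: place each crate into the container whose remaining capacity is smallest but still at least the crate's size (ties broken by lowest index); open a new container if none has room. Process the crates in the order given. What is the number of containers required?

container 1: place C1 (26 m³), 14 m³ left
container 1: place C2 (11 m³), 3 m³ left
container 2: place C3 (27 m³), 13 m³ left
container 3: place C4 (29 m³), 11 m³ left
container 4: place C5 (14 m³), 26 m³ left
container 2: place C6 (12 m³), 1 m³ left
container 4: place C7 (18 m³), 8 m³ left
container 5: place C8 (24 m³), 16 m³ left
container 6: place C9 (23 m³), 17 m³ left
container 1: place C10 (3 m³), 0 m³ left

6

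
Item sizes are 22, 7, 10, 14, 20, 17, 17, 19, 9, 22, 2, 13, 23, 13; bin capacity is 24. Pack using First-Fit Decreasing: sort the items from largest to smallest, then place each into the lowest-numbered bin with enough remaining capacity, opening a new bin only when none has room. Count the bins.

10

Sorted descending: 23, 22, 22, 20, 19, 17, 17, 14, 13, 13, 10, 9, 7, 2.
Put 23 in bin 1; 1 remain.
Put 22 in bin 2; 2 remain.
Put 22 in bin 3; 2 remain.
Put 20 in bin 4; 4 remain.
Put 19 in bin 5; 5 remain.
Put 17 in bin 6; 7 remain.
Put 17 in bin 7; 7 remain.
Put 14 in bin 8; 10 remain.
Put 13 in bin 9; 11 remain.
Put 13 in bin 10; 11 remain.
Put 10 in bin 8; 0 remain.
Put 9 in bin 9; 2 remain.
Put 7 in bin 6; 0 remain.
Put 2 in bin 2; 0 remain.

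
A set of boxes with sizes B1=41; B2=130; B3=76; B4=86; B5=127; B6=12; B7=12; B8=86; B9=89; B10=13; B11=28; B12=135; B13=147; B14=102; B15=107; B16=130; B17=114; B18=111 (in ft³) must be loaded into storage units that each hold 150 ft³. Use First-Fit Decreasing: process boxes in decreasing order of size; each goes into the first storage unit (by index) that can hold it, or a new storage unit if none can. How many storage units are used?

13 storage units

Sorted descending: 147, 135, 130, 130, 127, 114, 111, 107, 102, 89, 86, 86, 76, 41, 28, 13, 12, 12.
storage unit 1: place 147 ft³, 3 ft³ left
storage unit 2: place 135 ft³, 15 ft³ left
storage unit 3: place 130 ft³, 20 ft³ left
storage unit 4: place 130 ft³, 20 ft³ left
storage unit 5: place 127 ft³, 23 ft³ left
storage unit 6: place 114 ft³, 36 ft³ left
storage unit 7: place 111 ft³, 39 ft³ left
storage unit 8: place 107 ft³, 43 ft³ left
storage unit 9: place 102 ft³, 48 ft³ left
storage unit 10: place 89 ft³, 61 ft³ left
storage unit 11: place 86 ft³, 64 ft³ left
storage unit 12: place 86 ft³, 64 ft³ left
storage unit 13: place 76 ft³, 74 ft³ left
storage unit 8: place 41 ft³, 2 ft³ left
storage unit 6: place 28 ft³, 8 ft³ left
storage unit 2: place 13 ft³, 2 ft³ left
storage unit 3: place 12 ft³, 8 ft³ left
storage unit 4: place 12 ft³, 8 ft³ left
Final storage units: [147] [135,13] [130,12] [130,12] [127] [114,28] [111] [107,41] [102] [89] [86] [86] [76].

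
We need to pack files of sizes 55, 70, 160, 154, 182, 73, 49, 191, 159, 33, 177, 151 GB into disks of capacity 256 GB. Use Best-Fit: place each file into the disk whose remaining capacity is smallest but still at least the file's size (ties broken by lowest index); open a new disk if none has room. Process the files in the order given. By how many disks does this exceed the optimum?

Best-Fit: [55,70] [160,49,33] [154] [182,73] [191] [159] [177] [151] → 8 disks.
7 files exceed 128 GB (half the capacity), and no two of those can share a disk, so at least 7 disks are needed.
An optimal packing achieves that bound: [191,55] [182,73] [177,70] [160,49,33] [159] [154] [151] → 7 disks.
Excess: 8 − 7 = 1.

1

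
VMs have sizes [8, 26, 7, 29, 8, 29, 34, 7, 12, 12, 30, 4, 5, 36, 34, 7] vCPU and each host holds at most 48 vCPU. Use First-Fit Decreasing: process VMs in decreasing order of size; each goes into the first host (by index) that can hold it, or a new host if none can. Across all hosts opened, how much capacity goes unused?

Sorted descending: 36, 34, 34, 30, 29, 29, 26, 12, 12, 8, 8, 7, 7, 7, 5, 4.
host 1: place 36 vCPU, 12 vCPU left
host 2: place 34 vCPU, 14 vCPU left
host 3: place 34 vCPU, 14 vCPU left
host 4: place 30 vCPU, 18 vCPU left
host 5: place 29 vCPU, 19 vCPU left
host 6: place 29 vCPU, 19 vCPU left
host 7: place 26 vCPU, 22 vCPU left
host 1: place 12 vCPU, 0 vCPU left
host 2: place 12 vCPU, 2 vCPU left
host 3: place 8 vCPU, 6 vCPU left
host 4: place 8 vCPU, 10 vCPU left
host 4: place 7 vCPU, 3 vCPU left
host 5: place 7 vCPU, 12 vCPU left
host 5: place 7 vCPU, 5 vCPU left
host 3: place 5 vCPU, 1 vCPU left
host 5: place 4 vCPU, 1 vCPU left
7 hosts × 48 vCPU = 336 vCPU; used 288 vCPU; unused 48 vCPU.

48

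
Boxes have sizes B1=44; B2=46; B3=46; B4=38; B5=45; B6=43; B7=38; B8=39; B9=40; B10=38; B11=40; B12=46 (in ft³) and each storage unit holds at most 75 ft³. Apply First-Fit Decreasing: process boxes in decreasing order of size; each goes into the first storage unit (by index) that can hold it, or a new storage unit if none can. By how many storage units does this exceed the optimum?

First-Fit Decreasing: [46] [46] [46] [45] [44] [43] [40] [40] [39] [38] [38] [38] → 12 storage units.
12 boxes exceed 37.5 ft³ (half the capacity), and no two of those can share a storage unit, so at least 12 storage units are needed.
So 12 is already optimal.

0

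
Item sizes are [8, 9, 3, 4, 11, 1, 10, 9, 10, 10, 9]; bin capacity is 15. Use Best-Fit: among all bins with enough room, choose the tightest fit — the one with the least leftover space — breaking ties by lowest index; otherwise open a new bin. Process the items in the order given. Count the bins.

8

8 → bin 1 (remaining 7)
9 → bin 2 (remaining 6)
3 → bin 2 (remaining 3)
4 → bin 1 (remaining 3)
11 → bin 3 (remaining 4)
1 → bin 1 (remaining 2)
10 → bin 4 (remaining 5)
9 → bin 5 (remaining 6)
10 → bin 6 (remaining 5)
10 → bin 7 (remaining 5)
9 → bin 8 (remaining 6)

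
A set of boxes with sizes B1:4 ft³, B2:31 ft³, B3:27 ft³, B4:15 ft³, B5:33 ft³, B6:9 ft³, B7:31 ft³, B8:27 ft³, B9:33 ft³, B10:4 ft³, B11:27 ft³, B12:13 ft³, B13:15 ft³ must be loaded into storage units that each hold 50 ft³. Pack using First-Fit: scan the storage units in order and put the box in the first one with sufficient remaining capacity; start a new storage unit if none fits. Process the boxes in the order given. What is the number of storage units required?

Put B1 (4 ft³) in storage unit 1; 46 ft³ remain.
Put B2 (31 ft³) in storage unit 1; 15 ft³ remain.
Put B3 (27 ft³) in storage unit 2; 23 ft³ remain.
Put B4 (15 ft³) in storage unit 1; 0 ft³ remain.
Put B5 (33 ft³) in storage unit 3; 17 ft³ remain.
Put B6 (9 ft³) in storage unit 2; 14 ft³ remain.
Put B7 (31 ft³) in storage unit 4; 19 ft³ remain.
Put B8 (27 ft³) in storage unit 5; 23 ft³ remain.
Put B9 (33 ft³) in storage unit 6; 17 ft³ remain.
Put B10 (4 ft³) in storage unit 2; 10 ft³ remain.
Put B11 (27 ft³) in storage unit 7; 23 ft³ remain.
Put B12 (13 ft³) in storage unit 3; 4 ft³ remain.
Put B13 (15 ft³) in storage unit 4; 4 ft³ remain.

7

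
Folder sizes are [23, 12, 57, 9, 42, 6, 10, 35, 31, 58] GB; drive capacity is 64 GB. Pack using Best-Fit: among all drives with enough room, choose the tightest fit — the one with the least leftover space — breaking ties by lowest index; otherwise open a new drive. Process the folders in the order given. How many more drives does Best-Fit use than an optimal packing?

1

Best-Fit: [23,12,9,10] [57,6] [42] [35] [31] [58] → 6 drives.
Total size 283 GB; any packing needs at least ⌈283/64⌉ = 5 drives.
An optimal packing achieves that bound: [58,6] [57] [42,12,10] [35,23] [31,9] → 5 drives.
Excess: 6 − 5 = 1.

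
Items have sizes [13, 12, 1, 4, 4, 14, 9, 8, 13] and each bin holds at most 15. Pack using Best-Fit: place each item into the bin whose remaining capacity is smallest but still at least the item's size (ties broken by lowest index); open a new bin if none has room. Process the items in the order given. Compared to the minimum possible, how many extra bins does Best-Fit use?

1

Best-Fit: [13,1] [12] [4,4] [14] [9] [8] [13] → 7 bins.
Total size 78; any packing needs at least ⌈78/15⌉ = 6 bins.
An optimal packing achieves that bound: [14,1] [13] [13] [12] [9,4] [8,4] → 6 bins.
Excess: 7 − 6 = 1.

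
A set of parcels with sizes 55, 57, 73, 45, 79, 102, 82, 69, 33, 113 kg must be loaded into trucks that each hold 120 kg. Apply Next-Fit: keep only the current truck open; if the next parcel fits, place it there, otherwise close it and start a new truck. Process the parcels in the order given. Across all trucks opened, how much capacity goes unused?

truck 1: place 55 kg, 65 kg left
truck 1: place 57 kg, 8 kg left
truck 2: place 73 kg, 47 kg left
truck 2: place 45 kg, 2 kg left
truck 3: place 79 kg, 41 kg left
truck 4: place 102 kg, 18 kg left
truck 5: place 82 kg, 38 kg left
truck 6: place 69 kg, 51 kg left
truck 6: place 33 kg, 18 kg left
truck 7: place 113 kg, 7 kg left
7 trucks × 120 kg = 840 kg; used 708 kg; unused 132 kg.

132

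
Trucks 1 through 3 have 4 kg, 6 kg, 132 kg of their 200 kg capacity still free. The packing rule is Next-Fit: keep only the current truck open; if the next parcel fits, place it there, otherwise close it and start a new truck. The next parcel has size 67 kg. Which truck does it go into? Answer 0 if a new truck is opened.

Next-Fit only looks at truck 3, which has 132 kg free.
67 kg fits there.

3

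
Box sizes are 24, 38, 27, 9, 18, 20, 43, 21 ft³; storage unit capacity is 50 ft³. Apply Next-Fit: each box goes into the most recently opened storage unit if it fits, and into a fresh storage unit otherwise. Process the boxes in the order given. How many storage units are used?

6

Put 24 ft³ in storage unit 1; 26 ft³ remain.
Put 38 ft³ in storage unit 2; 12 ft³ remain.
Put 27 ft³ in storage unit 3; 23 ft³ remain.
Put 9 ft³ in storage unit 3; 14 ft³ remain.
Put 18 ft³ in storage unit 4; 32 ft³ remain.
Put 20 ft³ in storage unit 4; 12 ft³ remain.
Put 43 ft³ in storage unit 5; 7 ft³ remain.
Put 21 ft³ in storage unit 6; 29 ft³ remain.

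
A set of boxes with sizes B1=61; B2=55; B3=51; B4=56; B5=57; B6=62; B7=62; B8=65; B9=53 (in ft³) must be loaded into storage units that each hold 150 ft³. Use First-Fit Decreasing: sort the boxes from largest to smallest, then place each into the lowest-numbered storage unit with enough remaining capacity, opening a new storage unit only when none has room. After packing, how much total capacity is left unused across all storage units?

228

Sorted descending: 65, 62, 62, 61, 57, 56, 55, 53, 51.
storage unit 1: place 65 ft³, 85 ft³ left
storage unit 1: place 62 ft³, 23 ft³ left
storage unit 2: place 62 ft³, 88 ft³ left
storage unit 2: place 61 ft³, 27 ft³ left
storage unit 3: place 57 ft³, 93 ft³ left
storage unit 3: place 56 ft³, 37 ft³ left
storage unit 4: place 55 ft³, 95 ft³ left
storage unit 4: place 53 ft³, 42 ft³ left
storage unit 5: place 51 ft³, 99 ft³ left
5 storage units × 150 ft³ = 750 ft³; used 522 ft³; unused 228 ft³.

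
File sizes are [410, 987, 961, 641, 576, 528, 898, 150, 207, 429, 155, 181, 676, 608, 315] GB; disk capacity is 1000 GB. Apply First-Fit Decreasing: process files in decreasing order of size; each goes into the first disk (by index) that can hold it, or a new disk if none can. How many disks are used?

Sorted descending: 987, 961, 898, 676, 641, 608, 576, 528, 429, 410, 315, 207, 181, 155, 150.
Put 987 GB in disk 1; 13 GB remain.
Put 961 GB in disk 2; 39 GB remain.
Put 898 GB in disk 3; 102 GB remain.
Put 676 GB in disk 4; 324 GB remain.
Put 641 GB in disk 5; 359 GB remain.
Put 608 GB in disk 6; 392 GB remain.
Put 576 GB in disk 7; 424 GB remain.
Put 528 GB in disk 8; 472 GB remain.
Put 429 GB in disk 8; 43 GB remain.
Put 410 GB in disk 7; 14 GB remain.
Put 315 GB in disk 4; 9 GB remain.
Put 207 GB in disk 5; 152 GB remain.
Put 181 GB in disk 6; 211 GB remain.
Put 155 GB in disk 6; 56 GB remain.
Put 150 GB in disk 5; 2 GB remain.

8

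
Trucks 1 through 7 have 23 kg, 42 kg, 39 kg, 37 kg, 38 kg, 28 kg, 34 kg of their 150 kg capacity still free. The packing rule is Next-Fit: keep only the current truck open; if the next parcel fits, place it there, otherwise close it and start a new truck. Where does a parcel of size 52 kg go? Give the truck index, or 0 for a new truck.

Next-Fit only looks at truck 7, which has 34 kg free.
52 kg does not fit, so a new truck is opened.

0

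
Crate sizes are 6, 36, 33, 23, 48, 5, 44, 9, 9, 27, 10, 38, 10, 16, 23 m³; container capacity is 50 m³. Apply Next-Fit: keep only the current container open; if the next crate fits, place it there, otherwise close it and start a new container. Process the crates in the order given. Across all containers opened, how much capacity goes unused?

63

container 1: place 6 m³, 44 m³ left
container 1: place 36 m³, 8 m³ left
container 2: place 33 m³, 17 m³ left
container 3: place 23 m³, 27 m³ left
container 4: place 48 m³, 2 m³ left
container 5: place 5 m³, 45 m³ left
container 5: place 44 m³, 1 m³ left
container 6: place 9 m³, 41 m³ left
container 6: place 9 m³, 32 m³ left
container 6: place 27 m³, 5 m³ left
container 7: place 10 m³, 40 m³ left
container 7: place 38 m³, 2 m³ left
container 8: place 10 m³, 40 m³ left
container 8: place 16 m³, 24 m³ left
container 8: place 23 m³, 1 m³ left
8 containers × 50 m³ = 400 m³; used 337 m³; unused 63 m³.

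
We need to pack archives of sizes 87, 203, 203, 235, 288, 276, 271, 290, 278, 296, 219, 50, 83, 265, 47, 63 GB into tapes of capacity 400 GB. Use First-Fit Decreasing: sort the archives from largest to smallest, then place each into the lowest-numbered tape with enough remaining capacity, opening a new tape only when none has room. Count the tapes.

11

Sorted descending: 296, 290, 288, 278, 276, 271, 265, 235, 219, 203, 203, 87, 83, 63, 50, 47.
Put 296 GB in tape 1; 104 GB remain.
Put 290 GB in tape 2; 110 GB remain.
Put 288 GB in tape 3; 112 GB remain.
Put 278 GB in tape 4; 122 GB remain.
Put 276 GB in tape 5; 124 GB remain.
Put 271 GB in tape 6; 129 GB remain.
Put 265 GB in tape 7; 135 GB remain.
Put 235 GB in tape 8; 165 GB remain.
Put 219 GB in tape 9; 181 GB remain.
Put 203 GB in tape 10; 197 GB remain.
Put 203 GB in tape 11; 197 GB remain.
Put 87 GB in tape 1; 17 GB remain.
Put 83 GB in tape 2; 27 GB remain.
Put 63 GB in tape 3; 49 GB remain.
Put 50 GB in tape 4; 72 GB remain.
Put 47 GB in tape 3; 2 GB remain.
Final tapes: [296,87] [290,83] [288,63,47] [278,50] [276] [271] [265] [235] [219] [203] [203].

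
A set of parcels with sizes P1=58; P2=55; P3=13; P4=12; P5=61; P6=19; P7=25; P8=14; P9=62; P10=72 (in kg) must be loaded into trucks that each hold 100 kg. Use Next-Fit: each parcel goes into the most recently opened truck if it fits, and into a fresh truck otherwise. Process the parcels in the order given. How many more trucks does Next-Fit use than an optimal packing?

Next-Fit: [58] [55,13,12] [61,19] [25,14] [62] [72] → 6 trucks.
5 parcels exceed 50 kg (half the capacity), and no two of those can share a truck, so at least 5 trucks are needed.
An optimal packing achieves that bound: [72,25] [62,19,14] [61,13,12] [58] [55] → 5 trucks.
Excess: 6 − 5 = 1.

1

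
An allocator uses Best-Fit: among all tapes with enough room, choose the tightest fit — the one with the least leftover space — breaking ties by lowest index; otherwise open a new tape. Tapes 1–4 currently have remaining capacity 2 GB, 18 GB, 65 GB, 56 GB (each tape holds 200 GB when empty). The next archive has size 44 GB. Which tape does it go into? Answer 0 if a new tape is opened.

Tapes with room: tape 3 (65 GB), tape 4 (56 GB).
Tightest fit is tape 4 with 56 GB free.

4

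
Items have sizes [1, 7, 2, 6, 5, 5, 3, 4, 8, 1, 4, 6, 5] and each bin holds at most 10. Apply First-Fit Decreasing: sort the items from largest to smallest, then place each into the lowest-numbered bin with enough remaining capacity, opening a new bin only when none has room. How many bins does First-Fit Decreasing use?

6

Sorted descending: 8, 7, 6, 6, 5, 5, 5, 4, 4, 3, 2, 1, 1.
8 → bin 1 (remaining 2)
7 → bin 2 (remaining 3)
6 → bin 3 (remaining 4)
6 → bin 4 (remaining 4)
5 → bin 5 (remaining 5)
5 → bin 5 (remaining 0)
5 → bin 6 (remaining 5)
4 → bin 3 (remaining 0)
4 → bin 4 (remaining 0)
3 → bin 2 (remaining 0)
2 → bin 1 (remaining 0)
1 → bin 6 (remaining 4)
1 → bin 6 (remaining 3)
Final bins: [8,2] [7,3] [6,4] [6,4] [5,5] [5,1,1].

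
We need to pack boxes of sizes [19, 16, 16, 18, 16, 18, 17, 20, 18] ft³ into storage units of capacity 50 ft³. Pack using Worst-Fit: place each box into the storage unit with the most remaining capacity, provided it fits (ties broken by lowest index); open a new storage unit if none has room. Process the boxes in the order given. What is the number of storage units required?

Put 19 ft³ in storage unit 1; 31 ft³ remain.
Put 16 ft³ in storage unit 1; 15 ft³ remain.
Put 16 ft³ in storage unit 2; 34 ft³ remain.
Put 18 ft³ in storage unit 2; 16 ft³ remain.
Put 16 ft³ in storage unit 2; 0 ft³ remain.
Put 18 ft³ in storage unit 3; 32 ft³ remain.
Put 17 ft³ in storage unit 3; 15 ft³ remain.
Put 20 ft³ in storage unit 4; 30 ft³ remain.
Put 18 ft³ in storage unit 4; 12 ft³ remain.

4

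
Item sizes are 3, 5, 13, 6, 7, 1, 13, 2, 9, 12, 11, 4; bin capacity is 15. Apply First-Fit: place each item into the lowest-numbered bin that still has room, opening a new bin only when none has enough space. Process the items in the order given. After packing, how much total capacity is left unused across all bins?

19

Put 3 in bin 1; 12 remain.
Put 5 in bin 1; 7 remain.
Put 13 in bin 2; 2 remain.
Put 6 in bin 1; 1 remain.
Put 7 in bin 3; 8 remain.
Put 1 in bin 1; 0 remain.
Put 13 in bin 4; 2 remain.
Put 2 in bin 2; 0 remain.
Put 9 in bin 5; 6 remain.
Put 12 in bin 6; 3 remain.
Put 11 in bin 7; 4 remain.
Put 4 in bin 3; 4 remain.
7 bins × 15 = 105; used 86; unused 19.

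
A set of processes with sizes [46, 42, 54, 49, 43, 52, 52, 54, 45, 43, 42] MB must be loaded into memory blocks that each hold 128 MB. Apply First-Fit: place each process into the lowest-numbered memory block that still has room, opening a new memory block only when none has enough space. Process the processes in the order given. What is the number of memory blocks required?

Put 46 MB in memory block 1; 82 MB remain.
Put 42 MB in memory block 1; 40 MB remain.
Put 54 MB in memory block 2; 74 MB remain.
Put 49 MB in memory block 2; 25 MB remain.
Put 43 MB in memory block 3; 85 MB remain.
Put 52 MB in memory block 3; 33 MB remain.
Put 52 MB in memory block 4; 76 MB remain.
Put 54 MB in memory block 4; 22 MB remain.
Put 45 MB in memory block 5; 83 MB remain.
Put 43 MB in memory block 5; 40 MB remain.
Put 42 MB in memory block 6; 86 MB remain.
Final memory blocks: [46,42] [54,49] [43,52] [52,54] [45,43] [42].

6 memory blocks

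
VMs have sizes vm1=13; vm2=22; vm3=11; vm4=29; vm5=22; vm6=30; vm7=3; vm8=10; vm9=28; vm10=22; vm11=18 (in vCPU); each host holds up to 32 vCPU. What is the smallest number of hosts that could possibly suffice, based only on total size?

7 hosts

Total size = 13 + 22 + 11 + 29 + 22 + 30 + 3 + 10 + 28 + 22 + 18 = 208 vCPU.
⌈208 / 32⌉ = 7.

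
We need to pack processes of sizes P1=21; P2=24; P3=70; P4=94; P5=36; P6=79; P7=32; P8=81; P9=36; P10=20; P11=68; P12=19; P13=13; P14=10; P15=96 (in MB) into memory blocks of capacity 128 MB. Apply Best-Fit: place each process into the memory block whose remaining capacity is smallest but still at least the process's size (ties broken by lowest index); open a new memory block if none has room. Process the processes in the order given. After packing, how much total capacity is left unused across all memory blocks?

P1 (21 MB) → memory block 1 (remaining 107 MB)
P2 (24 MB) → memory block 1 (remaining 83 MB)
P3 (70 MB) → memory block 1 (remaining 13 MB)
P4 (94 MB) → memory block 2 (remaining 34 MB)
P5 (36 MB) → memory block 3 (remaining 92 MB)
P6 (79 MB) → memory block 3 (remaining 13 MB)
P7 (32 MB) → memory block 2 (remaining 2 MB)
P8 (81 MB) → memory block 4 (remaining 47 MB)
P9 (36 MB) → memory block 4 (remaining 11 MB)
P10 (20 MB) → memory block 5 (remaining 108 MB)
P11 (68 MB) → memory block 5 (remaining 40 MB)
P12 (19 MB) → memory block 5 (remaining 21 MB)
P13 (13 MB) → memory block 1 (remaining 0 MB)
P14 (10 MB) → memory block 4 (remaining 1 MB)
P15 (96 MB) → memory block 6 (remaining 32 MB)
6 memory blocks × 128 MB = 768 MB; used 699 MB; unused 69 MB.

69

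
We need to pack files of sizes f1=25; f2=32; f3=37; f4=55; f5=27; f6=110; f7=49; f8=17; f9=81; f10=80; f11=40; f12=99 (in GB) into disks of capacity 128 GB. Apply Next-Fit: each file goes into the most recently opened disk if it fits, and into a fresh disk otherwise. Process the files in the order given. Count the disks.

7

f1 (25 GB) → disk 1 (remaining 103 GB)
f2 (32 GB) → disk 1 (remaining 71 GB)
f3 (37 GB) → disk 1 (remaining 34 GB)
f4 (55 GB) → disk 2 (remaining 73 GB)
f5 (27 GB) → disk 2 (remaining 46 GB)
f6 (110 GB) → disk 3 (remaining 18 GB)
f7 (49 GB) → disk 4 (remaining 79 GB)
f8 (17 GB) → disk 4 (remaining 62 GB)
f9 (81 GB) → disk 5 (remaining 47 GB)
f10 (80 GB) → disk 6 (remaining 48 GB)
f11 (40 GB) → disk 6 (remaining 8 GB)
f12 (99 GB) → disk 7 (remaining 29 GB)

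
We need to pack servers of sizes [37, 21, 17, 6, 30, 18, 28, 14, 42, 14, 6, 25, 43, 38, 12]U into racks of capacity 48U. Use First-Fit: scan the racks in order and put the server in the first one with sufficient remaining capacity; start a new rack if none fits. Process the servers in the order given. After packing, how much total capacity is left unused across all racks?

rack 1: place 37U, 11U left
rack 2: place 21U, 27U left
rack 2: place 17U, 10U left
rack 1: place 6U, 5U left
rack 3: place 30U, 18U left
rack 3: place 18U, 0U left
rack 4: place 28U, 20U left
rack 4: place 14U, 6U left
rack 5: place 42U, 6U left
rack 6: place 14U, 34U left
rack 2: place 6U, 4U left
rack 6: place 25U, 9U left
rack 7: place 43U, 5U left
rack 8: place 38U, 10U left
rack 9: place 12U, 36U left
9 racks × 48U = 432U; used 351U; unused 81U.

81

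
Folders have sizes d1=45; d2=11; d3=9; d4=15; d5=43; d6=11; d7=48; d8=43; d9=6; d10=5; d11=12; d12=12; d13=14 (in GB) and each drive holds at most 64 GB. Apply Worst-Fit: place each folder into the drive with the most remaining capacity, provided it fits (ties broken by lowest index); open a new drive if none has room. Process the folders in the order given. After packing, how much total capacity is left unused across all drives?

d1 (45 GB) → drive 1 (remaining 19 GB)
d2 (11 GB) → drive 1 (remaining 8 GB)
d3 (9 GB) → drive 2 (remaining 55 GB)
d4 (15 GB) → drive 2 (remaining 40 GB)
d5 (43 GB) → drive 3 (remaining 21 GB)
d6 (11 GB) → drive 2 (remaining 29 GB)
d7 (48 GB) → drive 4 (remaining 16 GB)
d8 (43 GB) → drive 5 (remaining 21 GB)
d9 (6 GB) → drive 2 (remaining 23 GB)
d10 (5 GB) → drive 2 (remaining 18 GB)
d11 (12 GB) → drive 3 (remaining 9 GB)
d12 (12 GB) → drive 5 (remaining 9 GB)
d13 (14 GB) → drive 2 (remaining 4 GB)
5 drives × 64 GB = 320 GB; used 274 GB; unused 46 GB.

46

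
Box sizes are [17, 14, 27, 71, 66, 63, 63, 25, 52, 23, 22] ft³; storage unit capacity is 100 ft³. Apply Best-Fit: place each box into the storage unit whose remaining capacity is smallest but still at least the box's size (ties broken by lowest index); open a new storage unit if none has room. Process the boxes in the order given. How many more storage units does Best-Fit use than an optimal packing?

Best-Fit: [17,14,27] [71,25] [66,23] [63,22] [63] [52] → 6 storage units.
Total size 443 ft³; any packing needs at least ⌈443/100⌉ = 5 storage units.
An optimal packing achieves that bound: [71,27] [66,25] [63,23,14] [63,22] [52,17] → 5 storage units.
Excess: 6 − 5 = 1.

1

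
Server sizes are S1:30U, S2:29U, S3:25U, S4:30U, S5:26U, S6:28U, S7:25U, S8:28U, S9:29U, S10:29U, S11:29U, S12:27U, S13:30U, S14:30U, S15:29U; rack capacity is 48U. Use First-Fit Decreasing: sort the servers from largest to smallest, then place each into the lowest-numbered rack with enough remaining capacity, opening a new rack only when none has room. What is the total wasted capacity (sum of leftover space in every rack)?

Sorted descending: 30, 30, 30, 30, 29, 29, 29, 29, 29, 28, 28, 27, 26, 25, 25.
30U → rack 1 (remaining 18U)
30U → rack 2 (remaining 18U)
30U → rack 3 (remaining 18U)
30U → rack 4 (remaining 18U)
29U → rack 5 (remaining 19U)
29U → rack 6 (remaining 19U)
29U → rack 7 (remaining 19U)
29U → rack 8 (remaining 19U)
29U → rack 9 (remaining 19U)
28U → rack 10 (remaining 20U)
28U → rack 11 (remaining 20U)
27U → rack 12 (remaining 21U)
26U → rack 13 (remaining 22U)
25U → rack 14 (remaining 23U)
25U → rack 15 (remaining 23U)
15 racks × 48U = 720U; used 424U; unused 296U.

296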